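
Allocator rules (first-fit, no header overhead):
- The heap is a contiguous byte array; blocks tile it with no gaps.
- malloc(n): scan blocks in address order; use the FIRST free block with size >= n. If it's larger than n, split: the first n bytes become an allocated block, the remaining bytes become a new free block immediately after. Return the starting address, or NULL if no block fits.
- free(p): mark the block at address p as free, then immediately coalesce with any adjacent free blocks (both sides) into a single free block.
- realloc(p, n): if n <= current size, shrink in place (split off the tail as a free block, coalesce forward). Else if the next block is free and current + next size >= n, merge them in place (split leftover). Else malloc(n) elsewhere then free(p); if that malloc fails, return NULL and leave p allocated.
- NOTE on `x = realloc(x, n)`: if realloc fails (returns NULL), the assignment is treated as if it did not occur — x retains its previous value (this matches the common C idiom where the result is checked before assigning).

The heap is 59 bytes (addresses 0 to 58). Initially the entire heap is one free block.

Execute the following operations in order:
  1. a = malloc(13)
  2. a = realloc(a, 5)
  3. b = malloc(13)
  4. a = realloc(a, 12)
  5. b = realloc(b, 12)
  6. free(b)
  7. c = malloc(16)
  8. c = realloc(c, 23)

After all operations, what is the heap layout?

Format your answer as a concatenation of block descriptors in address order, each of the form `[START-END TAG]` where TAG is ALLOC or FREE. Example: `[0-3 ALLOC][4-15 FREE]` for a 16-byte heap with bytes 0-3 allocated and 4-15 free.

Answer: [0-17 FREE][18-29 ALLOC][30-52 ALLOC][53-58 FREE]

Derivation:
Op 1: a = malloc(13) -> a = 0; heap: [0-12 ALLOC][13-58 FREE]
Op 2: a = realloc(a, 5) -> a = 0; heap: [0-4 ALLOC][5-58 FREE]
Op 3: b = malloc(13) -> b = 5; heap: [0-4 ALLOC][5-17 ALLOC][18-58 FREE]
Op 4: a = realloc(a, 12) -> a = 18; heap: [0-4 FREE][5-17 ALLOC][18-29 ALLOC][30-58 FREE]
Op 5: b = realloc(b, 12) -> b = 5; heap: [0-4 FREE][5-16 ALLOC][17-17 FREE][18-29 ALLOC][30-58 FREE]
Op 6: free(b) -> (freed b); heap: [0-17 FREE][18-29 ALLOC][30-58 FREE]
Op 7: c = malloc(16) -> c = 0; heap: [0-15 ALLOC][16-17 FREE][18-29 ALLOC][30-58 FREE]
Op 8: c = realloc(c, 23) -> c = 30; heap: [0-17 FREE][18-29 ALLOC][30-52 ALLOC][53-58 FREE]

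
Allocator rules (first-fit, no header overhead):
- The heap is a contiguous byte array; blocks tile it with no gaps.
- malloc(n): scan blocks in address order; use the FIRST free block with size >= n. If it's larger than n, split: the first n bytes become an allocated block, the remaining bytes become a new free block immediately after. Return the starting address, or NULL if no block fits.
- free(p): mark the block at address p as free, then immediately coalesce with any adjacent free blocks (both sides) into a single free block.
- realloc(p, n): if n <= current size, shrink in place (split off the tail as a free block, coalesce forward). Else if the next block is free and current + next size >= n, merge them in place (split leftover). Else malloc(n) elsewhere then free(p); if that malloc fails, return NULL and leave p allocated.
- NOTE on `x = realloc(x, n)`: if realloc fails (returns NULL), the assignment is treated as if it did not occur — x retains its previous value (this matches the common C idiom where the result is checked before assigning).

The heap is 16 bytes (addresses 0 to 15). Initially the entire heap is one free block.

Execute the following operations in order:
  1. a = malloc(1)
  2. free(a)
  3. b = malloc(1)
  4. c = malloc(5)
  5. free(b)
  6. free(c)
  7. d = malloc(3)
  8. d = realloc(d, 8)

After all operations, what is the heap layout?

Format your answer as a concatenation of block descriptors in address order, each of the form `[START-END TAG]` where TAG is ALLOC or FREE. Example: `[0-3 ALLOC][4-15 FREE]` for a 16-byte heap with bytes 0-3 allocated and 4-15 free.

Op 1: a = malloc(1) -> a = 0; heap: [0-0 ALLOC][1-15 FREE]
Op 2: free(a) -> (freed a); heap: [0-15 FREE]
Op 3: b = malloc(1) -> b = 0; heap: [0-0 ALLOC][1-15 FREE]
Op 4: c = malloc(5) -> c = 1; heap: [0-0 ALLOC][1-5 ALLOC][6-15 FREE]
Op 5: free(b) -> (freed b); heap: [0-0 FREE][1-5 ALLOC][6-15 FREE]
Op 6: free(c) -> (freed c); heap: [0-15 FREE]
Op 7: d = malloc(3) -> d = 0; heap: [0-2 ALLOC][3-15 FREE]
Op 8: d = realloc(d, 8) -> d = 0; heap: [0-7 ALLOC][8-15 FREE]

Answer: [0-7 ALLOC][8-15 FREE]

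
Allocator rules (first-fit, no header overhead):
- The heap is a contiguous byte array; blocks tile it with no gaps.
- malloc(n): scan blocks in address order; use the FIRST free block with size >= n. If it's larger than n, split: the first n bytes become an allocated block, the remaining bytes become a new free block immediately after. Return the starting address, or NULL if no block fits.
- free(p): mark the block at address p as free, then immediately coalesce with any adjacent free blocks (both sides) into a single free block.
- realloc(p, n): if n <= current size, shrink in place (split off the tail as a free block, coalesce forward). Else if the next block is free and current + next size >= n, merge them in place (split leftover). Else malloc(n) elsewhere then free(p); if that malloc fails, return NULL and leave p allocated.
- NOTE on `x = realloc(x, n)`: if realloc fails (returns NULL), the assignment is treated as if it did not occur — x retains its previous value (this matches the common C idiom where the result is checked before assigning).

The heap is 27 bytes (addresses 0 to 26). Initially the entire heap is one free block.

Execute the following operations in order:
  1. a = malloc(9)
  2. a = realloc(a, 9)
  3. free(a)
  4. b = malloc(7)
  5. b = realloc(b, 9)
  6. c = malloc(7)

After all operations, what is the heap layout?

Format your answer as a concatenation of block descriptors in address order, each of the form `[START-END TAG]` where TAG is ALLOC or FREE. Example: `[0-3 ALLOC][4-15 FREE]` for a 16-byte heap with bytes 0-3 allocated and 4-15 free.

Op 1: a = malloc(9) -> a = 0; heap: [0-8 ALLOC][9-26 FREE]
Op 2: a = realloc(a, 9) -> a = 0; heap: [0-8 ALLOC][9-26 FREE]
Op 3: free(a) -> (freed a); heap: [0-26 FREE]
Op 4: b = malloc(7) -> b = 0; heap: [0-6 ALLOC][7-26 FREE]
Op 5: b = realloc(b, 9) -> b = 0; heap: [0-8 ALLOC][9-26 FREE]
Op 6: c = malloc(7) -> c = 9; heap: [0-8 ALLOC][9-15 ALLOC][16-26 FREE]

Answer: [0-8 ALLOC][9-15 ALLOC][16-26 FREE]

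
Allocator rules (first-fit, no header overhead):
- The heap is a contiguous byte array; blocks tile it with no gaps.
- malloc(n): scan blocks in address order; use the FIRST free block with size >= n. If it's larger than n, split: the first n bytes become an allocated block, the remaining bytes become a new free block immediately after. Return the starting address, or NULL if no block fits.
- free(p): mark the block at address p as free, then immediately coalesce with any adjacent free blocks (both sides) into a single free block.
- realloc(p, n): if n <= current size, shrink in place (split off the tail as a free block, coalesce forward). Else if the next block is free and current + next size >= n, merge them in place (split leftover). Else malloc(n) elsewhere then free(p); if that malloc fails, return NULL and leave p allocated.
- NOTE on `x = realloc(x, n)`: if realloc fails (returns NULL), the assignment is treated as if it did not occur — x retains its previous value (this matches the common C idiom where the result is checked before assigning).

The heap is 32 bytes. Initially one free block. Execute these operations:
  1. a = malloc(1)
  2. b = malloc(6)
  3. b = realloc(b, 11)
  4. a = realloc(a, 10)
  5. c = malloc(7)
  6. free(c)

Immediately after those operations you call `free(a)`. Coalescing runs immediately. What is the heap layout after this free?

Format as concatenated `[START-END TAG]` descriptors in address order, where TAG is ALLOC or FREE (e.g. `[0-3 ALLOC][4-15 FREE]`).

Answer: [0-0 FREE][1-11 ALLOC][12-31 FREE]

Derivation:
Op 1: a = malloc(1) -> a = 0; heap: [0-0 ALLOC][1-31 FREE]
Op 2: b = malloc(6) -> b = 1; heap: [0-0 ALLOC][1-6 ALLOC][7-31 FREE]
Op 3: b = realloc(b, 11) -> b = 1; heap: [0-0 ALLOC][1-11 ALLOC][12-31 FREE]
Op 4: a = realloc(a, 10) -> a = 12; heap: [0-0 FREE][1-11 ALLOC][12-21 ALLOC][22-31 FREE]
Op 5: c = malloc(7) -> c = 22; heap: [0-0 FREE][1-11 ALLOC][12-21 ALLOC][22-28 ALLOC][29-31 FREE]
Op 6: free(c) -> (freed c); heap: [0-0 FREE][1-11 ALLOC][12-21 ALLOC][22-31 FREE]
free(a): a = 12 -> block [12-21 ALLOC]; mark free, coalesce with adjacent free neighbors -> [0-0 FREE][1-11 ALLOC][12-31 FREE]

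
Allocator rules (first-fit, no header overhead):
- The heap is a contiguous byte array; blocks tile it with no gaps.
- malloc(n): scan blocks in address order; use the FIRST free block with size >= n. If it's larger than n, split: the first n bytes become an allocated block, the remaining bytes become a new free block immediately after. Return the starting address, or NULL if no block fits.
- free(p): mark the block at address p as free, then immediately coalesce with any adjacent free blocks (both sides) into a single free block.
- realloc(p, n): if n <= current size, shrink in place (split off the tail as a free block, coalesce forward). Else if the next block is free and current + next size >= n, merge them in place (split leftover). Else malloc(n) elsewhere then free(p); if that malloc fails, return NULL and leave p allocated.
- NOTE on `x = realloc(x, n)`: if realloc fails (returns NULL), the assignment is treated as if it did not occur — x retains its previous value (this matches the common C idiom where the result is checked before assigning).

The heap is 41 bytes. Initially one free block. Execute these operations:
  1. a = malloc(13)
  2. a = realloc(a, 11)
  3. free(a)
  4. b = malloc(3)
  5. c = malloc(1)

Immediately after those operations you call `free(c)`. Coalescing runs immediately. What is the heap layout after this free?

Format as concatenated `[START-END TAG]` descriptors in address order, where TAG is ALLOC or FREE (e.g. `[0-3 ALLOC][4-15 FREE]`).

Op 1: a = malloc(13) -> a = 0; heap: [0-12 ALLOC][13-40 FREE]
Op 2: a = realloc(a, 11) -> a = 0; heap: [0-10 ALLOC][11-40 FREE]
Op 3: free(a) -> (freed a); heap: [0-40 FREE]
Op 4: b = malloc(3) -> b = 0; heap: [0-2 ALLOC][3-40 FREE]
Op 5: c = malloc(1) -> c = 3; heap: [0-2 ALLOC][3-3 ALLOC][4-40 FREE]
free(c): c = 3 -> block [3-3 ALLOC]; mark free, coalesce with adjacent free neighbors -> [0-2 ALLOC][3-40 FREE]

Answer: [0-2 ALLOC][3-40 FREE]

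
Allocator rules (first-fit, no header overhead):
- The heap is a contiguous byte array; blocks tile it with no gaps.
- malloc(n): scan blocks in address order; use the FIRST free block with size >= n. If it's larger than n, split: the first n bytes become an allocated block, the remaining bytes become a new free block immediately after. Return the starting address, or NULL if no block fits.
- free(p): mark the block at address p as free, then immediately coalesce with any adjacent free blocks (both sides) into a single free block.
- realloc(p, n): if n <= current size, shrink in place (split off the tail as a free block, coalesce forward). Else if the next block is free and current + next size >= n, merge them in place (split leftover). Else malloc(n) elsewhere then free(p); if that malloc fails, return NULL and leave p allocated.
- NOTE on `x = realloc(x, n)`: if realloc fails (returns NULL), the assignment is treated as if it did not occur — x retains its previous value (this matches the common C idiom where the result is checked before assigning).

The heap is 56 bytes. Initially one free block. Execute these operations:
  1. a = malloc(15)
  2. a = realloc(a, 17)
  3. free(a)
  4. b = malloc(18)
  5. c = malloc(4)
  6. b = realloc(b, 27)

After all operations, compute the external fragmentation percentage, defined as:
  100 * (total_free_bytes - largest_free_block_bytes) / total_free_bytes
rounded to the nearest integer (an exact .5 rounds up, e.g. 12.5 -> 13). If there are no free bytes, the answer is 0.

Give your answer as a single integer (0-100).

Op 1: a = malloc(15) -> a = 0; heap: [0-14 ALLOC][15-55 FREE]
Op 2: a = realloc(a, 17) -> a = 0; heap: [0-16 ALLOC][17-55 FREE]
Op 3: free(a) -> (freed a); heap: [0-55 FREE]
Op 4: b = malloc(18) -> b = 0; heap: [0-17 ALLOC][18-55 FREE]
Op 5: c = malloc(4) -> c = 18; heap: [0-17 ALLOC][18-21 ALLOC][22-55 FREE]
Op 6: b = realloc(b, 27) -> b = 22; heap: [0-17 FREE][18-21 ALLOC][22-48 ALLOC][49-55 FREE]
Free blocks: [18 7] total_free=25 largest=18 -> 100*(25-18)/25 = 700/25 = 28

Answer: 28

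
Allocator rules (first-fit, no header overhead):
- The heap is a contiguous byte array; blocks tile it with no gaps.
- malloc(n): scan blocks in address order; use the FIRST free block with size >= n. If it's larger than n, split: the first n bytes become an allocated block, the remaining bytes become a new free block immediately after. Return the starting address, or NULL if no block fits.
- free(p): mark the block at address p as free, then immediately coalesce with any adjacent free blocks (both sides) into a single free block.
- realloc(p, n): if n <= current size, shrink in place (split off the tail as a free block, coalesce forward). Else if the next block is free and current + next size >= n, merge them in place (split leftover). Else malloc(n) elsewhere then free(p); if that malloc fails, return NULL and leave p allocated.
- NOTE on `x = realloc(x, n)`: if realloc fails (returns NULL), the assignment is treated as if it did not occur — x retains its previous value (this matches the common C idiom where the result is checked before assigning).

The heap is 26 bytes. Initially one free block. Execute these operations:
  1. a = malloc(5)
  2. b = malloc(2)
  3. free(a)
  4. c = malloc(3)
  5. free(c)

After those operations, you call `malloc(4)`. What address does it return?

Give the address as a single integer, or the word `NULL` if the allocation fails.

Op 1: a = malloc(5) -> a = 0; heap: [0-4 ALLOC][5-25 FREE]
Op 2: b = malloc(2) -> b = 5; heap: [0-4 ALLOC][5-6 ALLOC][7-25 FREE]
Op 3: free(a) -> (freed a); heap: [0-4 FREE][5-6 ALLOC][7-25 FREE]
Op 4: c = malloc(3) -> c = 0; heap: [0-2 ALLOC][3-4 FREE][5-6 ALLOC][7-25 FREE]
Op 5: free(c) -> (freed c); heap: [0-4 FREE][5-6 ALLOC][7-25 FREE]
malloc(4): first-fit scan over [0-4 FREE][5-6 ALLOC][7-25 FREE] -> 0

Answer: 0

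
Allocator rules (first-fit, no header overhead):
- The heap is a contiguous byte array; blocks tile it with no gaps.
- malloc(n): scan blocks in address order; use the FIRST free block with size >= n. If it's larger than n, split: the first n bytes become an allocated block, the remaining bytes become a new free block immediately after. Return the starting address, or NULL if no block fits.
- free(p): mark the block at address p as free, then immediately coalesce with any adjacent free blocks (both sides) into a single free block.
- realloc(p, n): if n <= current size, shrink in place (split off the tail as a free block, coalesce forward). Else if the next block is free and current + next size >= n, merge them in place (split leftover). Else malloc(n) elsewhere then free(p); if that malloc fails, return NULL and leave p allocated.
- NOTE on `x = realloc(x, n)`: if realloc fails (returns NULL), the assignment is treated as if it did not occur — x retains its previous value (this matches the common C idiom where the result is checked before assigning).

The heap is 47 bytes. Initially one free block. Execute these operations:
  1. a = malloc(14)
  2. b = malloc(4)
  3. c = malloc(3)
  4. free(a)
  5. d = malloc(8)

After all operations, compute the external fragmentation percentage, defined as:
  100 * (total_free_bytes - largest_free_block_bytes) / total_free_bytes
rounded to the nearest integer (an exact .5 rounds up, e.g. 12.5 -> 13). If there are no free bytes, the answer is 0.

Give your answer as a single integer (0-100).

Op 1: a = malloc(14) -> a = 0; heap: [0-13 ALLOC][14-46 FREE]
Op 2: b = malloc(4) -> b = 14; heap: [0-13 ALLOC][14-17 ALLOC][18-46 FREE]
Op 3: c = malloc(3) -> c = 18; heap: [0-13 ALLOC][14-17 ALLOC][18-20 ALLOC][21-46 FREE]
Op 4: free(a) -> (freed a); heap: [0-13 FREE][14-17 ALLOC][18-20 ALLOC][21-46 FREE]
Op 5: d = malloc(8) -> d = 0; heap: [0-7 ALLOC][8-13 FREE][14-17 ALLOC][18-20 ALLOC][21-46 FREE]
Free blocks: [6 26] total_free=32 largest=26 -> 100*(32-26)/32 = 600/32 = 18.75 -> rounds to 19

Answer: 19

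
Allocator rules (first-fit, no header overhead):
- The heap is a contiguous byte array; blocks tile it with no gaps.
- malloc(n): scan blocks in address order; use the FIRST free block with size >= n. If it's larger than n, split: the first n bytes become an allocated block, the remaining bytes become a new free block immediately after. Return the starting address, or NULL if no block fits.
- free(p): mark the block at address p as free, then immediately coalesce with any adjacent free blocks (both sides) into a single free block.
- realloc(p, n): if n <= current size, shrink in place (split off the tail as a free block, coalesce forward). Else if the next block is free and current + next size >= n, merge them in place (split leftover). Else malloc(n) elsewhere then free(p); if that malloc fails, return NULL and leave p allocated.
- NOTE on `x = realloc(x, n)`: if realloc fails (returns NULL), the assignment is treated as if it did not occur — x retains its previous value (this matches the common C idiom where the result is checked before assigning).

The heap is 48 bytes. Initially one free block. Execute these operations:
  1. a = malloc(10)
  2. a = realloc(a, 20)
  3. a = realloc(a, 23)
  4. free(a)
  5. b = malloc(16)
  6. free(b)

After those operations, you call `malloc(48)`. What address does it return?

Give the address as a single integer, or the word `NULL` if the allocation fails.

Op 1: a = malloc(10) -> a = 0; heap: [0-9 ALLOC][10-47 FREE]
Op 2: a = realloc(a, 20) -> a = 0; heap: [0-19 ALLOC][20-47 FREE]
Op 3: a = realloc(a, 23) -> a = 0; heap: [0-22 ALLOC][23-47 FREE]
Op 4: free(a) -> (freed a); heap: [0-47 FREE]
Op 5: b = malloc(16) -> b = 0; heap: [0-15 ALLOC][16-47 FREE]
Op 6: free(b) -> (freed b); heap: [0-47 FREE]
malloc(48): first-fit scan over [0-47 FREE] -> 0

Answer: 0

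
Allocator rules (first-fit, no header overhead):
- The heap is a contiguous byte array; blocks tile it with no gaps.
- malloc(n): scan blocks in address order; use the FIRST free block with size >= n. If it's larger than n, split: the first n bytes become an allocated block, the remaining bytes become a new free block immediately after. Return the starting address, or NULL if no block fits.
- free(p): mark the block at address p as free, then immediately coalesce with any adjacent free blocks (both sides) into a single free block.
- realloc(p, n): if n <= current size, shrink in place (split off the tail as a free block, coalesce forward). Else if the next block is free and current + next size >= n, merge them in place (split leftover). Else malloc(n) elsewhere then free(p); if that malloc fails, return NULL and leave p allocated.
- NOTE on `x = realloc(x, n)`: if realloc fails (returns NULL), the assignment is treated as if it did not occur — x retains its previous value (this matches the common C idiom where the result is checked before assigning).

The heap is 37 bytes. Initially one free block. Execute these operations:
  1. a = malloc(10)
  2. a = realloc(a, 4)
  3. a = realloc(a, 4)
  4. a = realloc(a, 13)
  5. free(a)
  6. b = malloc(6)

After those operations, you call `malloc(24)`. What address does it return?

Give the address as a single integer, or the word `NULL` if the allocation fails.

Op 1: a = malloc(10) -> a = 0; heap: [0-9 ALLOC][10-36 FREE]
Op 2: a = realloc(a, 4) -> a = 0; heap: [0-3 ALLOC][4-36 FREE]
Op 3: a = realloc(a, 4) -> a = 0; heap: [0-3 ALLOC][4-36 FREE]
Op 4: a = realloc(a, 13) -> a = 0; heap: [0-12 ALLOC][13-36 FREE]
Op 5: free(a) -> (freed a); heap: [0-36 FREE]
Op 6: b = malloc(6) -> b = 0; heap: [0-5 ALLOC][6-36 FREE]
malloc(24): first-fit scan over [0-5 ALLOC][6-36 FREE] -> 6

Answer: 6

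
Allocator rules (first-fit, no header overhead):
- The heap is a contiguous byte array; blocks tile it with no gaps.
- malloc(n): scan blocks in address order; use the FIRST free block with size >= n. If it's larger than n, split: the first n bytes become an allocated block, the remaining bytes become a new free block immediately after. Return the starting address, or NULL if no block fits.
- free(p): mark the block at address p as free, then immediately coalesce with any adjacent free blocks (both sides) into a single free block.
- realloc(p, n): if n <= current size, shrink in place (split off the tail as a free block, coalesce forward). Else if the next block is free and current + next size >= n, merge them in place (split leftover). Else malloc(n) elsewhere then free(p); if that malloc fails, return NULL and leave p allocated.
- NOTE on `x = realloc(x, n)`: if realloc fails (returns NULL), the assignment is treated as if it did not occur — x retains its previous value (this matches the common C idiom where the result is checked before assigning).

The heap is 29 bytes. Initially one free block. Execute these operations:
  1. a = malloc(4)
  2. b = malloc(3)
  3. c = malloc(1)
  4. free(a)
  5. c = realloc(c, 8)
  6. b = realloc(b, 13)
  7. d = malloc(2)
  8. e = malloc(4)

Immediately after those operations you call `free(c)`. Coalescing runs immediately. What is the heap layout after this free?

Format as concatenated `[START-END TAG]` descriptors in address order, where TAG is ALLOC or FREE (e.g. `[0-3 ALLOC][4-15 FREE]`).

Op 1: a = malloc(4) -> a = 0; heap: [0-3 ALLOC][4-28 FREE]
Op 2: b = malloc(3) -> b = 4; heap: [0-3 ALLOC][4-6 ALLOC][7-28 FREE]
Op 3: c = malloc(1) -> c = 7; heap: [0-3 ALLOC][4-6 ALLOC][7-7 ALLOC][8-28 FREE]
Op 4: free(a) -> (freed a); heap: [0-3 FREE][4-6 ALLOC][7-7 ALLOC][8-28 FREE]
Op 5: c = realloc(c, 8) -> c = 7; heap: [0-3 FREE][4-6 ALLOC][7-14 ALLOC][15-28 FREE]
Op 6: b = realloc(b, 13) -> b = 15; heap: [0-6 FREE][7-14 ALLOC][15-27 ALLOC][28-28 FREE]
Op 7: d = malloc(2) -> d = 0; heap: [0-1 ALLOC][2-6 FREE][7-14 ALLOC][15-27 ALLOC][28-28 FREE]
Op 8: e = malloc(4) -> e = 2; heap: [0-1 ALLOC][2-5 ALLOC][6-6 FREE][7-14 ALLOC][15-27 ALLOC][28-28 FREE]
free(c): c = 7 -> block [7-14 ALLOC]; mark free, coalesce with adjacent free neighbors -> [0-1 ALLOC][2-5 ALLOC][6-14 FREE][15-27 ALLOC][28-28 FREE]

Answer: [0-1 ALLOC][2-5 ALLOC][6-14 FREE][15-27 ALLOC][28-28 FREE]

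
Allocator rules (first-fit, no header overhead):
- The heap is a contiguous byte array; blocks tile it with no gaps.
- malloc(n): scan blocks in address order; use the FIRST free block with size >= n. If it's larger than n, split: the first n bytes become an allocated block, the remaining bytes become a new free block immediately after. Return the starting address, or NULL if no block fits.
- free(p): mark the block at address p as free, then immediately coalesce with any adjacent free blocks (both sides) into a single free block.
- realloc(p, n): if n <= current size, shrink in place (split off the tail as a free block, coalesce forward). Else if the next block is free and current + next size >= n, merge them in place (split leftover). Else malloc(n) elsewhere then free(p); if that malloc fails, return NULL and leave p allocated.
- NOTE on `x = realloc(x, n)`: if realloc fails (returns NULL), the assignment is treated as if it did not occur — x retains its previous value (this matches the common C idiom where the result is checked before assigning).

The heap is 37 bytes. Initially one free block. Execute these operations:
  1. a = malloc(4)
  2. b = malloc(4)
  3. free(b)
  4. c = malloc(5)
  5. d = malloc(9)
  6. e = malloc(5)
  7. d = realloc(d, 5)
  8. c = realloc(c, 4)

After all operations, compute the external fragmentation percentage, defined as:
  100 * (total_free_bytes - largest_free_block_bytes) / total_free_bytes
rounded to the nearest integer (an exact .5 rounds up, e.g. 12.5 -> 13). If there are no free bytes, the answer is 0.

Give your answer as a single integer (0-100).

Answer: 26

Derivation:
Op 1: a = malloc(4) -> a = 0; heap: [0-3 ALLOC][4-36 FREE]
Op 2: b = malloc(4) -> b = 4; heap: [0-3 ALLOC][4-7 ALLOC][8-36 FREE]
Op 3: free(b) -> (freed b); heap: [0-3 ALLOC][4-36 FREE]
Op 4: c = malloc(5) -> c = 4; heap: [0-3 ALLOC][4-8 ALLOC][9-36 FREE]
Op 5: d = malloc(9) -> d = 9; heap: [0-3 ALLOC][4-8 ALLOC][9-17 ALLOC][18-36 FREE]
Op 6: e = malloc(5) -> e = 18; heap: [0-3 ALLOC][4-8 ALLOC][9-17 ALLOC][18-22 ALLOC][23-36 FREE]
Op 7: d = realloc(d, 5) -> d = 9; heap: [0-3 ALLOC][4-8 ALLOC][9-13 ALLOC][14-17 FREE][18-22 ALLOC][23-36 FREE]
Op 8: c = realloc(c, 4) -> c = 4; heap: [0-3 ALLOC][4-7 ALLOC][8-8 FREE][9-13 ALLOC][14-17 FREE][18-22 ALLOC][23-36 FREE]
Free blocks: [1 4 14] total_free=19 largest=14 -> 100*(19-14)/19 = 500/19 ≈ 26.316 -> rounds to 26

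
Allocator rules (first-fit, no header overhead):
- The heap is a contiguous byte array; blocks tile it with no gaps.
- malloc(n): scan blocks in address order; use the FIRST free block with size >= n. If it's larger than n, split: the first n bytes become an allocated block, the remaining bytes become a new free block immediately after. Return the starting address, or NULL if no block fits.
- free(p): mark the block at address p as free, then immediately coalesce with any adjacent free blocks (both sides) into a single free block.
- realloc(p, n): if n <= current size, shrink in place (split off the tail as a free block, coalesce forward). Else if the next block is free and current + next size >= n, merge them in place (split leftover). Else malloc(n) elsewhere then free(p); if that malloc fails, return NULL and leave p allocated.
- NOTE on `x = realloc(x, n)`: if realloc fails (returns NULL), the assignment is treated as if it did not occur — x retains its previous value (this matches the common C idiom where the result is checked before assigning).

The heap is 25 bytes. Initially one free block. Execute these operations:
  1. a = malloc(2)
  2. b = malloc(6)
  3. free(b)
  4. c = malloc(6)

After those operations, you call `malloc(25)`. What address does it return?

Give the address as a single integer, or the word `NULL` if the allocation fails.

Answer: NULL

Derivation:
Op 1: a = malloc(2) -> a = 0; heap: [0-1 ALLOC][2-24 FREE]
Op 2: b = malloc(6) -> b = 2; heap: [0-1 ALLOC][2-7 ALLOC][8-24 FREE]
Op 3: free(b) -> (freed b); heap: [0-1 ALLOC][2-24 FREE]
Op 4: c = malloc(6) -> c = 2; heap: [0-1 ALLOC][2-7 ALLOC][8-24 FREE]
malloc(25): first-fit scan over [0-1 ALLOC][2-7 ALLOC][8-24 FREE] -> NULL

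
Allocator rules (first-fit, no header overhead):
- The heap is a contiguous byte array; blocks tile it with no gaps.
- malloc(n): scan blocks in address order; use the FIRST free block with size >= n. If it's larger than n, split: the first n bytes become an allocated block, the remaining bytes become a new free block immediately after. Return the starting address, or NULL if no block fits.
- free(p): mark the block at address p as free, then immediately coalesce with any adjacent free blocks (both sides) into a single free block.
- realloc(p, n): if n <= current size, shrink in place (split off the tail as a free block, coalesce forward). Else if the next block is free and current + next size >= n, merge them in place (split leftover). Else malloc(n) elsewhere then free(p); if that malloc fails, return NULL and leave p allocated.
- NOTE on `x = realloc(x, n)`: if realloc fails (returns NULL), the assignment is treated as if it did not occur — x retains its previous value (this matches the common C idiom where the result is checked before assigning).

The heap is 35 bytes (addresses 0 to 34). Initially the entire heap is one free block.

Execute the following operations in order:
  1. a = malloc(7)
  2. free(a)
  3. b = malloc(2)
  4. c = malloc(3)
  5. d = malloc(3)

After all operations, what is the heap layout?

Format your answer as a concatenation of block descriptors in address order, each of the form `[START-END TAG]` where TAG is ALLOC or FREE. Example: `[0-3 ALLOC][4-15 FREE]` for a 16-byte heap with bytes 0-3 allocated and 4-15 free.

Op 1: a = malloc(7) -> a = 0; heap: [0-6 ALLOC][7-34 FREE]
Op 2: free(a) -> (freed a); heap: [0-34 FREE]
Op 3: b = malloc(2) -> b = 0; heap: [0-1 ALLOC][2-34 FREE]
Op 4: c = malloc(3) -> c = 2; heap: [0-1 ALLOC][2-4 ALLOC][5-34 FREE]
Op 5: d = malloc(3) -> d = 5; heap: [0-1 ALLOC][2-4 ALLOC][5-7 ALLOC][8-34 FREE]

Answer: [0-1 ALLOC][2-4 ALLOC][5-7 ALLOC][8-34 FREE]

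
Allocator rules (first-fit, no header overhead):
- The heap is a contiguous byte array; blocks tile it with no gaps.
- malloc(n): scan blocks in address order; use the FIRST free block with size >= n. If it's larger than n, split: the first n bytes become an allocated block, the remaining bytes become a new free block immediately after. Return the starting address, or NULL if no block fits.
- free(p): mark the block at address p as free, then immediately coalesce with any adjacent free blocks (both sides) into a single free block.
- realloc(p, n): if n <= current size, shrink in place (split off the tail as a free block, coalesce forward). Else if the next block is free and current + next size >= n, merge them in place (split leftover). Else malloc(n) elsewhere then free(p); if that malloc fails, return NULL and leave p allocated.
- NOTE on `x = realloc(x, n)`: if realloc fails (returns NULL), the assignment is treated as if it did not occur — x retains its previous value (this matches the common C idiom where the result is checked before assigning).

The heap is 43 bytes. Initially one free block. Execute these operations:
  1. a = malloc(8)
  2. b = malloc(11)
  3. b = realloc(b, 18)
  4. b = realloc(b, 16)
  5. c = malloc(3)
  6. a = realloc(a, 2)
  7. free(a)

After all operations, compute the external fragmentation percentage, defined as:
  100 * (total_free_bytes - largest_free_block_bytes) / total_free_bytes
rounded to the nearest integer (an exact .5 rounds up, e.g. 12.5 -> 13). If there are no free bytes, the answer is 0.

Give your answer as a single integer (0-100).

Op 1: a = malloc(8) -> a = 0; heap: [0-7 ALLOC][8-42 FREE]
Op 2: b = malloc(11) -> b = 8; heap: [0-7 ALLOC][8-18 ALLOC][19-42 FREE]
Op 3: b = realloc(b, 18) -> b = 8; heap: [0-7 ALLOC][8-25 ALLOC][26-42 FREE]
Op 4: b = realloc(b, 16) -> b = 8; heap: [0-7 ALLOC][8-23 ALLOC][24-42 FREE]
Op 5: c = malloc(3) -> c = 24; heap: [0-7 ALLOC][8-23 ALLOC][24-26 ALLOC][27-42 FREE]
Op 6: a = realloc(a, 2) -> a = 0; heap: [0-1 ALLOC][2-7 FREE][8-23 ALLOC][24-26 ALLOC][27-42 FREE]
Op 7: free(a) -> (freed a); heap: [0-7 FREE][8-23 ALLOC][24-26 ALLOC][27-42 FREE]
Free blocks: [8 16] total_free=24 largest=16 -> 100*(24-16)/24 = 800/24 ≈ 33.333 -> rounds to 33

Answer: 33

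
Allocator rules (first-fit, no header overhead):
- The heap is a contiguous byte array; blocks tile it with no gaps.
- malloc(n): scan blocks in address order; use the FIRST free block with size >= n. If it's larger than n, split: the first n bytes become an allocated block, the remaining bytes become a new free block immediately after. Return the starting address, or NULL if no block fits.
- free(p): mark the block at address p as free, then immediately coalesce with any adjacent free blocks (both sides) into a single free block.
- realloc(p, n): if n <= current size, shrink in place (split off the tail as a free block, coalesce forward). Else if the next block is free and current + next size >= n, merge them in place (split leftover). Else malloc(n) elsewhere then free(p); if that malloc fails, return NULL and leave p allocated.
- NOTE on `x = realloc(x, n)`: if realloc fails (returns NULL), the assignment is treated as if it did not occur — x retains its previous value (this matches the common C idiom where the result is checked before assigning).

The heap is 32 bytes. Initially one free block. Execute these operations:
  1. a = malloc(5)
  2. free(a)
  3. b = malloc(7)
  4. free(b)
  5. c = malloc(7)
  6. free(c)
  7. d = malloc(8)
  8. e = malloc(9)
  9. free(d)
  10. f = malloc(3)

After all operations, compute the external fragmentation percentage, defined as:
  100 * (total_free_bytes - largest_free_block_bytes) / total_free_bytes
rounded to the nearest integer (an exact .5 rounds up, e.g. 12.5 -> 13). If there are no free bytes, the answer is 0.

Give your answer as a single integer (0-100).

Answer: 25

Derivation:
Op 1: a = malloc(5) -> a = 0; heap: [0-4 ALLOC][5-31 FREE]
Op 2: free(a) -> (freed a); heap: [0-31 FREE]
Op 3: b = malloc(7) -> b = 0; heap: [0-6 ALLOC][7-31 FREE]
Op 4: free(b) -> (freed b); heap: [0-31 FREE]
Op 5: c = malloc(7) -> c = 0; heap: [0-6 ALLOC][7-31 FREE]
Op 6: free(c) -> (freed c); heap: [0-31 FREE]
Op 7: d = malloc(8) -> d = 0; heap: [0-7 ALLOC][8-31 FREE]
Op 8: e = malloc(9) -> e = 8; heap: [0-7 ALLOC][8-16 ALLOC][17-31 FREE]
Op 9: free(d) -> (freed d); heap: [0-7 FREE][8-16 ALLOC][17-31 FREE]
Op 10: f = malloc(3) -> f = 0; heap: [0-2 ALLOC][3-7 FREE][8-16 ALLOC][17-31 FREE]
Free blocks: [5 15] total_free=20 largest=15 -> 100*(20-15)/20 = 500/20 = 25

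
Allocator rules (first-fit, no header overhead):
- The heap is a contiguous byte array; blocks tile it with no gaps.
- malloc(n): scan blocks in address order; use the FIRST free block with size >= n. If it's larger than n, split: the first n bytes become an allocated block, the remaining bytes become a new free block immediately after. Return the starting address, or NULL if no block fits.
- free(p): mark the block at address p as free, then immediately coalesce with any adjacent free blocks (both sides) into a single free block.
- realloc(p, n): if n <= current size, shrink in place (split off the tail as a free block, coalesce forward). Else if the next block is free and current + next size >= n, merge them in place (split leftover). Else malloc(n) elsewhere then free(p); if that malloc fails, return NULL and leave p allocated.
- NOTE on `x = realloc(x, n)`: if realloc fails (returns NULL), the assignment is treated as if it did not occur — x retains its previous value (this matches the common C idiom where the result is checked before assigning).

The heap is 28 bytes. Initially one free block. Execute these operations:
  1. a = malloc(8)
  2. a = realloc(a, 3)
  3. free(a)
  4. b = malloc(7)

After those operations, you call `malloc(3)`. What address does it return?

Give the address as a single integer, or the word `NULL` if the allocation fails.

Answer: 7

Derivation:
Op 1: a = malloc(8) -> a = 0; heap: [0-7 ALLOC][8-27 FREE]
Op 2: a = realloc(a, 3) -> a = 0; heap: [0-2 ALLOC][3-27 FREE]
Op 3: free(a) -> (freed a); heap: [0-27 FREE]
Op 4: b = malloc(7) -> b = 0; heap: [0-6 ALLOC][7-27 FREE]
malloc(3): first-fit scan over [0-6 ALLOC][7-27 FREE] -> 7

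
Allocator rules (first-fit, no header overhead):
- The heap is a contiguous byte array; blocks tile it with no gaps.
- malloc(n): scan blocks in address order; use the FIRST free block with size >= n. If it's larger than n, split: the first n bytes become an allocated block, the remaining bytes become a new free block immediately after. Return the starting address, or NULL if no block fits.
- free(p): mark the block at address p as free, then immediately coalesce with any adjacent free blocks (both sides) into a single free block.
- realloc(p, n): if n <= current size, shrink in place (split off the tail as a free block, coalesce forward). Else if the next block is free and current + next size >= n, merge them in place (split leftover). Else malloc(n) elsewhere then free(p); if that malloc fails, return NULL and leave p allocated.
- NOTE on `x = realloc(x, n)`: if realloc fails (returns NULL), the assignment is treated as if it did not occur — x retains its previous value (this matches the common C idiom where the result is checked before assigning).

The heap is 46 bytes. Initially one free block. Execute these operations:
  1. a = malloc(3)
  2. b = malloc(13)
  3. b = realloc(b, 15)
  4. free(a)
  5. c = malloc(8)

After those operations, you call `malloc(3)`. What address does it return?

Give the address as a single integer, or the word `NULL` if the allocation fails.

Op 1: a = malloc(3) -> a = 0; heap: [0-2 ALLOC][3-45 FREE]
Op 2: b = malloc(13) -> b = 3; heap: [0-2 ALLOC][3-15 ALLOC][16-45 FREE]
Op 3: b = realloc(b, 15) -> b = 3; heap: [0-2 ALLOC][3-17 ALLOC][18-45 FREE]
Op 4: free(a) -> (freed a); heap: [0-2 FREE][3-17 ALLOC][18-45 FREE]
Op 5: c = malloc(8) -> c = 18; heap: [0-2 FREE][3-17 ALLOC][18-25 ALLOC][26-45 FREE]
malloc(3): first-fit scan over [0-2 FREE][3-17 ALLOC][18-25 ALLOC][26-45 FREE] -> 0

Answer: 0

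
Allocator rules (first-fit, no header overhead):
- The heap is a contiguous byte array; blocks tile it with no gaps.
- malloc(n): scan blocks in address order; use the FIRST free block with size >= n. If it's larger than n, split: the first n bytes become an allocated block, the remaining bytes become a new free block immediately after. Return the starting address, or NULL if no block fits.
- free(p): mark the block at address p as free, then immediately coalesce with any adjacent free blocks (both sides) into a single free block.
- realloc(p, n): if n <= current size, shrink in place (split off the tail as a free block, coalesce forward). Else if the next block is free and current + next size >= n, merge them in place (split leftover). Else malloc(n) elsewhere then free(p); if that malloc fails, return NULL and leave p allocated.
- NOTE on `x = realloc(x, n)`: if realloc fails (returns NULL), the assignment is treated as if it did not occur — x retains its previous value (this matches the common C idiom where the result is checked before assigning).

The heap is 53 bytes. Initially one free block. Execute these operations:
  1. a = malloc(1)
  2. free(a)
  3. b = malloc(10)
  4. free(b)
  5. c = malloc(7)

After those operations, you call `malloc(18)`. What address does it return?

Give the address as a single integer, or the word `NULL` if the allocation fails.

Op 1: a = malloc(1) -> a = 0; heap: [0-0 ALLOC][1-52 FREE]
Op 2: free(a) -> (freed a); heap: [0-52 FREE]
Op 3: b = malloc(10) -> b = 0; heap: [0-9 ALLOC][10-52 FREE]
Op 4: free(b) -> (freed b); heap: [0-52 FREE]
Op 5: c = malloc(7) -> c = 0; heap: [0-6 ALLOC][7-52 FREE]
malloc(18): first-fit scan over [0-6 ALLOC][7-52 FREE] -> 7

Answer: 7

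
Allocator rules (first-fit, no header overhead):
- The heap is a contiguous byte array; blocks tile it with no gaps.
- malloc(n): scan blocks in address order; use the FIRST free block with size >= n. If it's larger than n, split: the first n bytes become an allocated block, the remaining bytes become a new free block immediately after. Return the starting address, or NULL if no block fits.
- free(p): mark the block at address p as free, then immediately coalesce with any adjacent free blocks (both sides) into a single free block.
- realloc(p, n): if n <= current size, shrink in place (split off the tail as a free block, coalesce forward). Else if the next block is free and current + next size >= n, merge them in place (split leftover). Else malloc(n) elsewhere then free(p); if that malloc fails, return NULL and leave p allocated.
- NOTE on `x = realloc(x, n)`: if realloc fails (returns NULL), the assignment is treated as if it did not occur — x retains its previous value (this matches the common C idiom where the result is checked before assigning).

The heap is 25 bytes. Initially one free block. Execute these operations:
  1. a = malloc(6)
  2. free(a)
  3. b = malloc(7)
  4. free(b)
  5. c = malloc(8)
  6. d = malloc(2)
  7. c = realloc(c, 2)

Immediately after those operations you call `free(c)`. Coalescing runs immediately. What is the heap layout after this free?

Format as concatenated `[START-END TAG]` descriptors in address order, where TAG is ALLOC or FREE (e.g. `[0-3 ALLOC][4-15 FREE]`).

Op 1: a = malloc(6) -> a = 0; heap: [0-5 ALLOC][6-24 FREE]
Op 2: free(a) -> (freed a); heap: [0-24 FREE]
Op 3: b = malloc(7) -> b = 0; heap: [0-6 ALLOC][7-24 FREE]
Op 4: free(b) -> (freed b); heap: [0-24 FREE]
Op 5: c = malloc(8) -> c = 0; heap: [0-7 ALLOC][8-24 FREE]
Op 6: d = malloc(2) -> d = 8; heap: [0-7 ALLOC][8-9 ALLOC][10-24 FREE]
Op 7: c = realloc(c, 2) -> c = 0; heap: [0-1 ALLOC][2-7 FREE][8-9 ALLOC][10-24 FREE]
free(c): c = 0 -> block [0-1 ALLOC]; mark free, coalesce with adjacent free neighbors -> [0-7 FREE][8-9 ALLOC][10-24 FREE]

Answer: [0-7 FREE][8-9 ALLOC][10-24 FREE]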